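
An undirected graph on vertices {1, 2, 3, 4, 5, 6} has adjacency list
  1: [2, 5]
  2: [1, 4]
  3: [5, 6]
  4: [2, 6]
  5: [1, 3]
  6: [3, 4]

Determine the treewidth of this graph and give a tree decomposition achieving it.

Every bag has size at most 3, so the width is 3 − 1 = 2 and tw(G) ≤ 2. Since 2–1–5–3–6–4–2 is a cycle in G, G is not acyclic. Forests are exactly the graphs of treewidth ≤ 1, so tw(G) ≥ 2. Combining the bounds, tw(G) = 2.

Treewidth 2.
One optimal decomposition is:
Bags: B1 = {1, 2, 5}  B2 = {2, 3, 5}  B3 = {2, 3, 6}  B4 = {2, 4, 6}
Tree: B1–B2, B2–B3, B3–B4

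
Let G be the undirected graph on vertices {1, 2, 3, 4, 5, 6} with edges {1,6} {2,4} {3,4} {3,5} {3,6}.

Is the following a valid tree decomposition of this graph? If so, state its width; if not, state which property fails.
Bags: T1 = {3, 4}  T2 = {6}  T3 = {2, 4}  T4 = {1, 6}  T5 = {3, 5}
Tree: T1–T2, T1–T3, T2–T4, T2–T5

No — edge (3,6) lies in no bag.

A tree decomposition must satisfy three properties: every vertex lies in some bag; for every edge, both endpoints lie together in some bag; and for every vertex, the bags containing it form a connected subtree. Here edge (3,6) lies in no bag, so the decomposition is invalid.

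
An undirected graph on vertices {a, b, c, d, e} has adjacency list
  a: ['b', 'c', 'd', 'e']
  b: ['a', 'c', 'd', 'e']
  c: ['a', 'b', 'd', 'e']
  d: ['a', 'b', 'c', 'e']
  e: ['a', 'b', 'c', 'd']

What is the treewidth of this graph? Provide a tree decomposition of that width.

A single bag containing all 5 vertices is trivially a valid decomposition of width 4. For the lower bound, the 5 vertices {a, b, c, d, e} are pairwise adjacent, and any tree decomposition puts a clique entirely inside one bag — forcing width ≥ 4. Therefore the treewidth is 4.

Treewidth 4.
Bags: B1 = {a, b, c, d, e}
Tree: (single bag)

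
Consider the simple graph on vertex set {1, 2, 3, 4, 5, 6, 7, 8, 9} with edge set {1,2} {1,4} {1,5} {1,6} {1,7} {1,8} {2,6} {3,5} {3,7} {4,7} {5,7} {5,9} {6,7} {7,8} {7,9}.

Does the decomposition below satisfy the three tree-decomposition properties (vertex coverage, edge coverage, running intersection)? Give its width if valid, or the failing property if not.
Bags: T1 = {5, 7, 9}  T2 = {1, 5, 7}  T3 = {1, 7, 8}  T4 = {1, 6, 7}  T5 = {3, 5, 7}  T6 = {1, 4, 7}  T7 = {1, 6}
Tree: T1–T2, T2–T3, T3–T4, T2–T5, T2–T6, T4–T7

No — vertex 2 appears in no bag.

A tree decomposition must satisfy three properties: every vertex lies in some bag; for every edge, both endpoints lie together in some bag; and for every vertex, the bags containing it form a connected subtree. Here vertex 2 appears in no bag, so the decomposition is invalid.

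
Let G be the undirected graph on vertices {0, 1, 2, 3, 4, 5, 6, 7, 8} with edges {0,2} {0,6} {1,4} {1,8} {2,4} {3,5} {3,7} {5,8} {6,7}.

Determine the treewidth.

2

A width-2 tree decomposition is:
Bags: B1 = {1, 4, 8}  B2 = {4, 5, 8}  B3 = {3, 4, 5}  B4 = {3, 4, 7}  B5 = {4, 6, 7}  B6 = {0, 4, 6}  B7 = {0, 2, 4}
Tree: B1–B2, B2–B3, B3–B4, B4–B5, B5–B6, B6–B7
Every bag has size at most 3, so the width is 3 − 1 = 2 and tw(G) ≤ 2. Since 4–1–8–5–3–7–6–0–2–4 is a cycle in G, G is not acyclic. Forests are exactly the graphs of treewidth ≤ 1, so tw(G) ≥ 2. The upper and lower bounds meet at 2, so that is the treewidth.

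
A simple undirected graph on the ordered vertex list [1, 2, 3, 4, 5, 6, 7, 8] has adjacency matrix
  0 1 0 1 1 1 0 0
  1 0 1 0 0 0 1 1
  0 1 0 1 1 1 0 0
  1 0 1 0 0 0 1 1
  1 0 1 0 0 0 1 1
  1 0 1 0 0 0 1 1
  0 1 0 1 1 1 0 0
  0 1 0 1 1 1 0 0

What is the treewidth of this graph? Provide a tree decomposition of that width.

Treewidth 4.
One such decomposition:
Bags: B1 = {1, 2, 4, 5, 6}  B2 = {2, 3, 4, 5, 6}  B3 = {2, 4, 5, 6, 7}  B4 = {2, 4, 5, 6, 8}
Tree: B1–B2, B2–B3, B3–B4

Each bag holds 5 vertices, so the decomposition has width 4, which upper-bounds the treewidth. For the lower bound: the 5 vertex sets {1,4}, {3,6}, {2,7}, {5}, {8} are disjoint, each induces a connected subgraph, and every pair is joined by at least one edge of G. Contracting each set to a single vertex therefore yields K_{5} as a minor, and since treewidth is minor-monotone, tw(G) ≥ tw(K_{5}) = 4. Hence tw(G) = 4 exactly.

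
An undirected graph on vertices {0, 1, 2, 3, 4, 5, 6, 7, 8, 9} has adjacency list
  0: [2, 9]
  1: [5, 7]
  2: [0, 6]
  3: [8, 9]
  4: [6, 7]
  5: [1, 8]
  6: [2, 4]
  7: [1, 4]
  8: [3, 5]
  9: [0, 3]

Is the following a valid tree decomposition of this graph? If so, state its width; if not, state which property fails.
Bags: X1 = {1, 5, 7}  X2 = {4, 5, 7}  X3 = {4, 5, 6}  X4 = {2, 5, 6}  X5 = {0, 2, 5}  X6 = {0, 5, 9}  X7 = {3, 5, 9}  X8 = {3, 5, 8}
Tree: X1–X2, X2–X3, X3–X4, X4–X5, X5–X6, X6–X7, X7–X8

Vertex coverage: the bags together contain {0, 1, 2, 3, 4, 5, 6, 7, 8, 9}, the full vertex set. Edge coverage: each edge of G has both endpoints in at least one bag. Running intersection: for every vertex, the bags containing it form a connected subtree. All three properties hold, so this is a valid tree decomposition of width max|bag| − 1 = 2, and hence tw(G) ≤ 2.

Yes; width 2.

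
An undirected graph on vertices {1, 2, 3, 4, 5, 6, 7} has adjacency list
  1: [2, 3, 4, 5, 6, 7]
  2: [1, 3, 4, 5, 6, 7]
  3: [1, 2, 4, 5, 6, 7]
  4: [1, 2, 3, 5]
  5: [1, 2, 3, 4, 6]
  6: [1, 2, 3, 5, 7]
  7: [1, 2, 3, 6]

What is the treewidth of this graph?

A width-4 tree decomposition is:
Bags: B1 = {1, 2, 3, 5, 6}  B2 = {1, 2, 3, 4, 5}  B3 = {1, 2, 3, 6, 7}
Tree: B1–B2, B1–B3
The largest bag has 5 vertices, giving width 4; this decomposition certifies tw(G) ≤ 4. Conversely, {1, 2, 3, 4, 5} is a clique of size 5, and the vertices of any clique must share a bag in every tree decomposition; so some bag has ≥ 5 vertices and tw(G) ≥ 4. The upper and lower bounds meet at 4, so that is the treewidth.

4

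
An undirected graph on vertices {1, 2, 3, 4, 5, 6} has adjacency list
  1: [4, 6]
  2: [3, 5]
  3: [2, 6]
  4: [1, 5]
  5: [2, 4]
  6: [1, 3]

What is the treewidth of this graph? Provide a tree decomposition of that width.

Each bag holds 3 vertices, so the decomposition has width 2, which upper-bounds the treewidth. For the lower bound, G contains the cycle 6–3–2–5–4–1–6, so G is not a forest; only forests have treewidth ≤ 1, hence tw(G) ≥ 2. Therefore the treewidth is 2.

Treewidth 2.
One such decomposition:
Bags: B1 = {2, 3, 6}  B2 = {2, 5, 6}  B3 = {4, 5, 6}  B4 = {1, 4, 6}
Tree: B1–B2, B2–B3, B3–B4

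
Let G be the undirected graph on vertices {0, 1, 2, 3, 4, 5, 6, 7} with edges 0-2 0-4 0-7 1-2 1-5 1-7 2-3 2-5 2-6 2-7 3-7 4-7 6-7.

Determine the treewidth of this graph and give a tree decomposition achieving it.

Treewidth 2.
One such decomposition:
Bags: B1 = {1, 2, 7}  B2 = {2, 3, 7}  B3 = {0, 2, 7}  B4 = {1, 2, 5}  B5 = {0, 4, 7}  B6 = {2, 6, 7}
Tree: B1–B2, B1–B3, B1–B4, B3–B5, B3–B6

Every bag has size at most 3, so the width is 3 − 1 = 2 and tw(G) ≤ 2. On the other hand G contains the 3-clique {1, 2, 5}. A clique must lie in a single bag of any decomposition, so no decomposition can have width below 2. Hence tw(G) = 2 exactly.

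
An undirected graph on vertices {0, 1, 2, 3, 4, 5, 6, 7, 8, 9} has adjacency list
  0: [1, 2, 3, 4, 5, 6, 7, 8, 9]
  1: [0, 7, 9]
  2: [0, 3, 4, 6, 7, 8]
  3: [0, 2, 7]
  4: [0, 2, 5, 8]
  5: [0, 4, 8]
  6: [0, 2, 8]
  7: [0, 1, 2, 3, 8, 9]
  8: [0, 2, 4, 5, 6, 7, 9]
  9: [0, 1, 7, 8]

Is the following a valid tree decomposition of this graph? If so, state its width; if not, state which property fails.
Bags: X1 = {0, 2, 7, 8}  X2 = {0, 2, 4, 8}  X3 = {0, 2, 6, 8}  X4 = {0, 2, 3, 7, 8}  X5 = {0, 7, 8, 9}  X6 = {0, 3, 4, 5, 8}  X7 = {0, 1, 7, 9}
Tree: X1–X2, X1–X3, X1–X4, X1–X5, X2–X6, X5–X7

No — bags containing vertex 3 are not connected in the tree.

A tree decomposition must satisfy three properties: every vertex lies in some bag; for every edge, both endpoints lie together in some bag; and for every vertex, the bags containing it form a connected subtree. Here bags containing vertex 3 are not connected in the tree, so the decomposition is invalid.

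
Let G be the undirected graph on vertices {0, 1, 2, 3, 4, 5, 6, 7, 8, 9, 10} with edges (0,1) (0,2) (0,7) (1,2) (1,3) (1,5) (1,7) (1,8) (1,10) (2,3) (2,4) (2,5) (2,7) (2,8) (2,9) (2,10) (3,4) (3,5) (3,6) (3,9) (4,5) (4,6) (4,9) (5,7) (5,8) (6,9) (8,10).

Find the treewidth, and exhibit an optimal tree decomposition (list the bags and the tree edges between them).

Treewidth 3.
Bags: B1 = {1, 2, 3, 5}  B2 = {1, 2, 5, 8}  B3 = {1, 2, 5, 7}  B4 = {2, 3, 4, 5}  B5 = {1, 2, 8, 10}  B6 = {2, 3, 4, 9}  B7 = {3, 4, 6, 9}  B8 = {0, 1, 2, 7}
Tree: B1–B2, B1–B3, B1–B4, B2–B5, B4–B6, B6–B7, B3–B8

The largest bag has 4 vertices, giving width 3; this decomposition certifies tw(G) ≤ 3. Conversely, {0, 1, 2, 7} is a clique of size 4, and the vertices of any clique must share a bag in every tree decomposition; so some bag has ≥ 4 vertices and tw(G) ≥ 3. Combining the bounds, tw(G) = 3.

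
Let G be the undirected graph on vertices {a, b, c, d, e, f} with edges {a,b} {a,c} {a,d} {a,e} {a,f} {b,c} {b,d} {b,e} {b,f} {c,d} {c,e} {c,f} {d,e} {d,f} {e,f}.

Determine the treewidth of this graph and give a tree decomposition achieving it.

With just one bag of size 6, the width is 6 − 1 = 5, so tw(G) ≤ 5. On the other hand G contains the 6-clique {a, b, c, d, e, f}. A clique must lie in a single bag of any decomposition, so no decomposition can have width below 5. Therefore the treewidth is 5.

Treewidth 5.
One optimal decomposition is:
Bags: B1 = {a, b, c, d, e, f}
Tree: (single bag)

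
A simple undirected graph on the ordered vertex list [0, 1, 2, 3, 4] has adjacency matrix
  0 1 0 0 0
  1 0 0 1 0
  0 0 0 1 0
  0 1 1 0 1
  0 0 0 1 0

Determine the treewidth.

A width-1 tree decomposition is:
Bags: B1 = {1, 3}  B2 = {2, 3}  B3 = {3, 4}  B4 = {0, 1}
Tree: B1–B2, B2–B3, B1–B4
Each bag holds 2 vertices, so the decomposition has width 1, which upper-bounds the treewidth. G has an edge, so its treewidth is at least 1. Therefore the treewidth is 1.

1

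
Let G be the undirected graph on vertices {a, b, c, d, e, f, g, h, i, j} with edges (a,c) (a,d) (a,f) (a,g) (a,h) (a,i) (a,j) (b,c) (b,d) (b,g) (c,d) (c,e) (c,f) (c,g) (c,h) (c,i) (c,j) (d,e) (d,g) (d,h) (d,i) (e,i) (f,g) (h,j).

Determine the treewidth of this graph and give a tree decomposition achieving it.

Treewidth 3.
Bags: B1 = {a, c, d, h}  B2 = {a, c, d, g}  B3 = {a, c, h, j}  B4 = {b, c, d, g}  B5 = {a, c, d, i}  B6 = {c, d, e, i}  B7 = {a, c, f, g}
Tree: B1–B2, B1–B3, B2–B4, B1–B5, B5–B6, B2–B7

Every bag has size at most 4, so the width is 4 − 1 = 3 and tw(G) ≤ 3. Conversely, {c, d, e, i} is a clique of size 4, and the vertices of any clique must share a bag in every tree decomposition; so some bag has ≥ 4 vertices and tw(G) ≥ 3. Combining the bounds, tw(G) = 3.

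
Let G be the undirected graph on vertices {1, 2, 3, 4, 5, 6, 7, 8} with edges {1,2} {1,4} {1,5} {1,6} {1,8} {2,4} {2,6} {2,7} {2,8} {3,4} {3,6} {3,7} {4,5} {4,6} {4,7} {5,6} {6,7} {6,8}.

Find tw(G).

3

A width-3 tree decomposition is:
Bags: B1 = {1, 2, 4, 6}  B2 = {1, 2, 6, 8}  B3 = {1, 4, 5, 6}  B4 = {2, 4, 6, 7}  B5 = {3, 4, 6, 7}
Tree: B1–B2, B1–B3, B1–B4, B4–B5
The largest bag has 4 vertices, giving width 3; this decomposition certifies tw(G) ≤ 3. On the other hand G contains the 4-clique {1, 2, 6, 8}. A clique must lie in a single bag of any decomposition, so no decomposition can have width below 3. Combining the bounds, tw(G) = 3.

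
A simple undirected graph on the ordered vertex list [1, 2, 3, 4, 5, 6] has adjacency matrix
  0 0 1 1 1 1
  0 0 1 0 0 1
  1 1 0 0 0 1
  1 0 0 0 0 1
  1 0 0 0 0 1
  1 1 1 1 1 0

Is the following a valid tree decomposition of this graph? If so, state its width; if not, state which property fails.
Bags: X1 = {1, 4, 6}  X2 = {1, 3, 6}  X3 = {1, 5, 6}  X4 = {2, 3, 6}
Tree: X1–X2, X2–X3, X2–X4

Every vertex of G appears in some bag (union = {1, 2, 3, 4, 5, 6}); every edge is covered by a bag; and for each vertex v the set of bags containing v is connected in the bag tree. The decomposition is therefore valid. The largest bag has 3 vertices, so the width is 2.

Yes; width 2.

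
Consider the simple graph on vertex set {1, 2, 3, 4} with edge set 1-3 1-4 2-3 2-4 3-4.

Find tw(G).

2

A width-2 tree decomposition is:
Bags: B1 = {1, 3, 4}  B2 = {2, 3, 4}
Tree: B1–B2
Every bag has size at most 3, so the width is 3 − 1 = 2 and tw(G) ≤ 2. Conversely, {1, 3, 4} is a clique of size 3, and the vertices of any clique must share a bag in every tree decomposition; so some bag has ≥ 3 vertices and tw(G) ≥ 2. Combining the bounds, tw(G) = 2.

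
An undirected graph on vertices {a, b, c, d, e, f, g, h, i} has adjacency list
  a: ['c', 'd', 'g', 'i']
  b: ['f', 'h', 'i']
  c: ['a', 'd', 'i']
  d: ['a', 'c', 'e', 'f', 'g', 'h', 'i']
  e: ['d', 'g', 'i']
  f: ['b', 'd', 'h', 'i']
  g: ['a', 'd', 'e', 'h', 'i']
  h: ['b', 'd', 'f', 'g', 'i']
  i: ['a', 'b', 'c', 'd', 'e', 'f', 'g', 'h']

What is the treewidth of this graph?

A width-3 tree decomposition is:
Bags: B1 = {d, g, h, i}  B2 = {a, d, g, i}  B3 = {d, f, h, i}  B4 = {b, f, h, i}  B5 = {d, e, g, i}  B6 = {a, c, d, i}
Tree: B1–B2, B1–B3, B3–B4, B1–B5, B2–B6
Every bag has size at most 4, so the width is 4 − 1 = 3 and tw(G) ≤ 3. On the other hand G contains the 4-clique {d, e, g, i}. A clique must lie in a single bag of any decomposition, so no decomposition can have width below 3. The upper and lower bounds meet at 3, so that is the treewidth.

3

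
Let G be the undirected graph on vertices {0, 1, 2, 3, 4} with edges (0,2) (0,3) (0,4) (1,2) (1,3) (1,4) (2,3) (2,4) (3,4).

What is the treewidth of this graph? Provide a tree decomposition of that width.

Treewidth 3.
One optimal decomposition is:
Bags: B1 = {0, 2, 3, 4}  B2 = {1, 2, 3, 4}
Tree: B1–B2

Each bag holds 4 vertices, so the decomposition has width 3, which upper-bounds the treewidth. On the other hand G contains the 4-clique {0, 2, 3, 4}. A clique must lie in a single bag of any decomposition, so no decomposition can have width below 3. The upper and lower bounds meet at 3, so that is the treewidth.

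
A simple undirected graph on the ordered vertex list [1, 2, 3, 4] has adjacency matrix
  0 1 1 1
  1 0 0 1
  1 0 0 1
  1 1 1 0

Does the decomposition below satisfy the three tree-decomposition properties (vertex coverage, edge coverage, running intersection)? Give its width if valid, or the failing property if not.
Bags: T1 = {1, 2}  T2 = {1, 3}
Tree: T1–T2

No — vertex 4 appears in no bag.

A tree decomposition must satisfy three properties: every vertex lies in some bag; for every edge, both endpoints lie together in some bag; and for every vertex, the bags containing it form a connected subtree. Here vertex 4 appears in no bag, so the decomposition is invalid.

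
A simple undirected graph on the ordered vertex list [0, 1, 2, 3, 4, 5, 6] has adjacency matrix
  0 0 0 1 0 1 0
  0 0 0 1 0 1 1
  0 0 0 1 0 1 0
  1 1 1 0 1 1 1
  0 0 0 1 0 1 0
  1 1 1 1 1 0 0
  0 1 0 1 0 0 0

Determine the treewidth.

A width-2 tree decomposition is:
Bags: B1 = {2, 3, 5}  B2 = {1, 3, 5}  B3 = {0, 3, 5}  B4 = {3, 4, 5}  B5 = {1, 3, 6}
Tree: B1–B2, B2–B3, B3–B4, B2–B5
Each bag holds 3 vertices, so the decomposition has width 2, which upper-bounds the treewidth. For the lower bound, the 3 vertices {0, 3, 5} are pairwise adjacent, and any tree decomposition puts a clique entirely inside one bag — forcing width ≥ 2. Combining the bounds, tw(G) = 2.

2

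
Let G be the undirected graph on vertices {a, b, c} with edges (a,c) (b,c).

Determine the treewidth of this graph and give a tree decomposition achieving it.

Each bag holds 2 vertices, so the decomposition has width 1, which upper-bounds the treewidth. Since G has at least one edge (e.g. a–c), it is not an edgeless graph, so tw(G) ≥ 1. Hence tw(G) = 1 exactly.

Treewidth 1.
Bags: B1 = {a, c}  B2 = {b, c}
Tree: B1–B2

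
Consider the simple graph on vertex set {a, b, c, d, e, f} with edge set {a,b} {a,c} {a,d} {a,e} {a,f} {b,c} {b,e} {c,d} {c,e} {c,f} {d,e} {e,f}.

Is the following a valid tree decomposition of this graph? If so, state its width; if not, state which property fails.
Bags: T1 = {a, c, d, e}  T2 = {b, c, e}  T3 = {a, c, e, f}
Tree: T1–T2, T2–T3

A tree decomposition must satisfy three properties: every vertex lies in some bag; for every edge, both endpoints lie together in some bag; and for every vertex, the bags containing it form a connected subtree. Here edge (a,b) lies in no bag, so the decomposition is invalid.

No — edge (a,b) lies in no bag.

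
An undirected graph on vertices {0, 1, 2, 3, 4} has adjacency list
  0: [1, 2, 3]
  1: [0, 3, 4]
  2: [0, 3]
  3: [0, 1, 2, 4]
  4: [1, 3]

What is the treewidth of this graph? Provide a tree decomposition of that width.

Treewidth 2.
One such decomposition:
Bags: B1 = {0, 1, 3}  B2 = {0, 2, 3}  B3 = {1, 3, 4}
Tree: B1–B2, B1–B3

The largest bag has 3 vertices, giving width 2; this decomposition certifies tw(G) ≤ 2. For the lower bound, the 3 vertices {0, 1, 3} are pairwise adjacent, and any tree decomposition puts a clique entirely inside one bag — forcing width ≥ 2. Hence tw(G) = 2 exactly.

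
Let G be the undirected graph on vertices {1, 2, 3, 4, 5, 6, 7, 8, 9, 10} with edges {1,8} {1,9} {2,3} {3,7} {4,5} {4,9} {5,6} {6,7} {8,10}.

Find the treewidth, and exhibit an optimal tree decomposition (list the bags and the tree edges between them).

Every bag has size at most 2, so the width is 2 − 1 = 1 and tw(G) ≤ 1. Since G has at least one edge (e.g. 10–8), it is not an edgeless graph, so tw(G) ≥ 1. The upper and lower bounds meet at 1, so that is the treewidth.

Treewidth 1.
Bags: B1 = {8, 10}  B2 = {1, 8}  B3 = {1, 9}  B4 = {4, 9}  B5 = {4, 5}  B6 = {5, 6}  B7 = {6, 7}  B8 = {3, 7}  B9 = {2, 3}
Tree: B1–B2, B2–B3, B3–B4, B4–B5, B5–B6, B6–B7, B7–B8, B8–B9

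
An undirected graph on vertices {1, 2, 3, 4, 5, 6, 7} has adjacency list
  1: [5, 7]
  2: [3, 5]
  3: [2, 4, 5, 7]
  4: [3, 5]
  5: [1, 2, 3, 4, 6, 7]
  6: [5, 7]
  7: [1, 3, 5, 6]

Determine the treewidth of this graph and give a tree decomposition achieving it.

Each bag holds 3 vertices, so the decomposition has width 2, which upper-bounds the treewidth. For the lower bound, the 3 vertices {1, 5, 7} are pairwise adjacent, and any tree decomposition puts a clique entirely inside one bag — forcing width ≥ 2. Combining the bounds, tw(G) = 2.

Treewidth 2.
One such decomposition:
Bags: B1 = {3, 5, 7}  B2 = {5, 6, 7}  B3 = {1, 5, 7}  B4 = {2, 3, 5}  B5 = {3, 4, 5}
Tree: B1–B2, B2–B3, B1–B4, B4–B5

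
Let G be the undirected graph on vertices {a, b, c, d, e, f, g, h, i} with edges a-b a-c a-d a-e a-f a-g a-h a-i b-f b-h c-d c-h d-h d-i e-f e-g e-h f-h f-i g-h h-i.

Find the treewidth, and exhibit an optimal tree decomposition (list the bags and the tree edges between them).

The largest bag has 4 vertices, giving width 3; this decomposition certifies tw(G) ≤ 3. Conversely, {a, c, d, h} is a clique of size 4, and the vertices of any clique must share a bag in every tree decomposition; so some bag has ≥ 4 vertices and tw(G) ≥ 3. Therefore the treewidth is 3.

Treewidth 3.
One such decomposition:
Bags: B1 = {a, e, f, h}  B2 = {a, f, h, i}  B3 = {a, e, g, h}  B4 = {a, d, h, i}  B5 = {a, c, d, h}  B6 = {a, b, f, h}
Tree: B1–B2, B1–B3, B2–B4, B4–B5, B1–B6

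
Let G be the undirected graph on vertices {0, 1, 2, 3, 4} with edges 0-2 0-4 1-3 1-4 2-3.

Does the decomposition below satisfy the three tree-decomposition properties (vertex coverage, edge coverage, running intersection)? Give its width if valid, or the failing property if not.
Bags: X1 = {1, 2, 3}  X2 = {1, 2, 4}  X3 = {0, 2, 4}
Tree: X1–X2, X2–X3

Yes; width 2.

Every vertex of G appears in some bag (union = {0, 1, 2, 3, 4}); every edge is covered by a bag; and for each vertex v the set of bags containing v is connected in the bag tree. The decomposition is therefore valid. The largest bag has 3 vertices, so the width is 2.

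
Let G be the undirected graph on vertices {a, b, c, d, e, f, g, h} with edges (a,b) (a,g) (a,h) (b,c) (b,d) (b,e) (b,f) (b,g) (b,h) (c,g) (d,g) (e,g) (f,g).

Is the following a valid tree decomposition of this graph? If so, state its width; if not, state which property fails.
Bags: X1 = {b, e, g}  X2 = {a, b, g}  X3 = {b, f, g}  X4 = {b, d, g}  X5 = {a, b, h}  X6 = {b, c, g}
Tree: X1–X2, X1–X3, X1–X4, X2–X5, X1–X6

Yes; width 2.

Every vertex of G appears in some bag (union = {a, b, c, d, e, f, g, h}); every edge is covered by a bag; and for each vertex v the set of bags containing v is connected in the bag tree. The decomposition is therefore valid. The largest bag has 3 vertices, so the width is 2.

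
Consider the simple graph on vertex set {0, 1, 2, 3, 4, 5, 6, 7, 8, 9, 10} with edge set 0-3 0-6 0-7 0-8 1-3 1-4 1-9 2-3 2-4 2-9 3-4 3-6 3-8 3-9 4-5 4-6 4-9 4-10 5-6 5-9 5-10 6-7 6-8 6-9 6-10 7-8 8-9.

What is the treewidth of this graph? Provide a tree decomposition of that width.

Each bag holds 4 vertices, so the decomposition has width 3, which upper-bounds the treewidth. Conversely, {1, 3, 4, 9} is a clique of size 4, and the vertices of any clique must share a bag in every tree decomposition; so some bag has ≥ 4 vertices and tw(G) ≥ 3. Combining the bounds, tw(G) = 3.

Treewidth 3.
One optimal decomposition is:
Bags: B1 = {3, 4, 6, 9}  B2 = {1, 3, 4, 9}  B3 = {2, 3, 4, 9}  B4 = {4, 5, 6, 9}  B5 = {3, 6, 8, 9}  B6 = {0, 3, 6, 8}  B7 = {0, 6, 7, 8}  B8 = {4, 5, 6, 10}
Tree: B1–B2, B2–B3, B1–B4, B1–B5, B5–B6, B6–B7, B4–B8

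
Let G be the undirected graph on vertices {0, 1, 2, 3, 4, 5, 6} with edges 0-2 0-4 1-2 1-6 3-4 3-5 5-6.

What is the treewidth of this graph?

A width-2 tree decomposition is:
Bags: B1 = {3, 5, 6}  B2 = {1, 3, 6}  B3 = {1, 2, 3}  B4 = {0, 2, 3}  B5 = {0, 3, 4}
Tree: B1–B2, B2–B3, B3–B4, B4–B5
Each bag holds 3 vertices, so the decomposition has width 2, which upper-bounds the treewidth. The edges 3–5–6–1–2–0–4–3 form a cycle, so G is not a tree and its treewidth is at least 2. Therefore the treewidth is 2.

2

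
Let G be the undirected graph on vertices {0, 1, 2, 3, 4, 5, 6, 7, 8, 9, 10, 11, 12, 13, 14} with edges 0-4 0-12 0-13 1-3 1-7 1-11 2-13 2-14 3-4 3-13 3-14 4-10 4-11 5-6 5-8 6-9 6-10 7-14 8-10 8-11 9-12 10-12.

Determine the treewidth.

A width-3 tree decomposition is:
Bags: B1 = {2, 7, 13, 14}  B2 = {3, 7, 13, 14}  B3 = {1, 3, 7, 13}  B4 = {0, 1, 3, 13}  B5 = {0, 1, 3, 4}  B6 = {0, 1, 4, 11}  B7 = {0, 4, 11, 12}  B8 = {4, 10, 11, 12}  B9 = {8, 10, 11, 12}  B10 = {8, 9, 10, 12}  B11 = {6, 8, 9, 10}  B12 = {5, 6, 8, 9}
Tree: B1–B2, B2–B3, B3–B4, B4–B5, B5–B6, B6–B7, B7–B8, B8–B9, B9–B10, B10–B11, B11–B12
Each bag holds 4 vertices, so the decomposition has width 3, which upper-bounds the treewidth. For the lower bound: the 4 vertex sets {2,7,14}, {13}, {3}, {0,1,4,11} are disjoint, each induces a connected subgraph, and every pair is joined by at least one edge of G. Contracting each set to a single vertex therefore yields K_{4} as a minor, and since treewidth is minor-monotone, tw(G) ≥ tw(K_{4}) = 3. The upper and lower bounds meet at 3, so that is the treewidth.

3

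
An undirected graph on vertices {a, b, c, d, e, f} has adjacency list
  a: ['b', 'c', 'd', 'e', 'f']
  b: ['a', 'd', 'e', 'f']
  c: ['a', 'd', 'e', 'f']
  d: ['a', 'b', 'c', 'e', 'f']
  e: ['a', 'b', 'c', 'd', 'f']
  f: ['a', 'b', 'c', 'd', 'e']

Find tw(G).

4

A width-4 tree decomposition is:
Bags: B1 = {a, b, d, e, f}  B2 = {a, c, d, e, f}
Tree: B1–B2
Every bag has size at most 5, so the width is 5 − 1 = 4 and tw(G) ≤ 4. For the lower bound, the 5 vertices {a, c, d, e, f} are pairwise adjacent, and any tree decomposition puts a clique entirely inside one bag — forcing width ≥ 4. The upper and lower bounds meet at 4, so that is the treewidth.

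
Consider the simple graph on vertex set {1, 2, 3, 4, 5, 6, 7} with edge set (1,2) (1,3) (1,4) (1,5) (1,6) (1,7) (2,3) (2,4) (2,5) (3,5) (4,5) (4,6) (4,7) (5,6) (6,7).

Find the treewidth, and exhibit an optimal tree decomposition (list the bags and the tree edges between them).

Each bag holds 4 vertices, so the decomposition has width 3, which upper-bounds the treewidth. On the other hand G contains the 4-clique {1, 2, 3, 5}. A clique must lie in a single bag of any decomposition, so no decomposition can have width below 3. Hence tw(G) = 3 exactly.

Treewidth 3.
One such decomposition:
Bags: B1 = {1, 2, 4, 5}  B2 = {1, 2, 3, 5}  B3 = {1, 4, 5, 6}  B4 = {1, 4, 6, 7}
Tree: B1–B2, B1–B3, B3–B4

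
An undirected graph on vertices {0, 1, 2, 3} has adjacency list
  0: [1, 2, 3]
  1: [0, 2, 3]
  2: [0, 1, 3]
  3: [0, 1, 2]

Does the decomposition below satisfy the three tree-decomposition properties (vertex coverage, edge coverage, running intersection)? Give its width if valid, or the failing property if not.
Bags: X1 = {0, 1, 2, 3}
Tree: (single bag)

Yes; width 3.

Vertex coverage: the bags together contain {0, 1, 2, 3}, the full vertex set. Edge coverage: each edge of G has both endpoints in at least one bag. Running intersection: for every vertex, the bags containing it form a connected subtree. All three properties hold, so this is a valid tree decomposition of width max|bag| − 1 = 3, and hence tw(G) ≤ 3.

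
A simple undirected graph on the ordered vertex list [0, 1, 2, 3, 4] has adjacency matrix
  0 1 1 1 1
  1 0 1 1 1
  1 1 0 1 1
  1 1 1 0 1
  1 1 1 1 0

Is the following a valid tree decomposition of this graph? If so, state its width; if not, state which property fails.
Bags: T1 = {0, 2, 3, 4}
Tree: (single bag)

No — vertex 1 appears in no bag.

A tree decomposition must satisfy three properties: every vertex lies in some bag; for every edge, both endpoints lie together in some bag; and for every vertex, the bags containing it form a connected subtree. Here vertex 1 appears in no bag, so the decomposition is invalid.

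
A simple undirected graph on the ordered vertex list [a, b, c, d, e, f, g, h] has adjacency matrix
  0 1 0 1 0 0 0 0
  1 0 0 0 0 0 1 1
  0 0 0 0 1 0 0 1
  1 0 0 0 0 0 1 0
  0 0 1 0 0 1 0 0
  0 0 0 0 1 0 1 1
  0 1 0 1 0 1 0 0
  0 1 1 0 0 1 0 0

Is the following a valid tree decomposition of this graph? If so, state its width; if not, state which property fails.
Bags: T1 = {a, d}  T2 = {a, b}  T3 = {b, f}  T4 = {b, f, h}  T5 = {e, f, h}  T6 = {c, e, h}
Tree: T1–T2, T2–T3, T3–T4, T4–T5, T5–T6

A tree decomposition must satisfy three properties: every vertex lies in some bag; for every edge, both endpoints lie together in some bag; and for every vertex, the bags containing it form a connected subtree. Here vertex g appears in no bag, so the decomposition is invalid.

No — vertex g appears in no bag.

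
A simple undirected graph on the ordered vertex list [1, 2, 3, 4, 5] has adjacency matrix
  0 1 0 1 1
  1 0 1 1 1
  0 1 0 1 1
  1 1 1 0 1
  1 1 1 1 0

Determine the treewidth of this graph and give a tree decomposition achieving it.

Treewidth 3.
One such decomposition:
Bags: B1 = {1, 2, 4, 5}  B2 = {2, 3, 4, 5}
Tree: B1–B2

Every bag has size at most 4, so the width is 4 − 1 = 3 and tw(G) ≤ 3. For the lower bound, the 4 vertices {1, 2, 4, 5} are pairwise adjacent, and any tree decomposition puts a clique entirely inside one bag — forcing width ≥ 3. The upper and lower bounds meet at 3, so that is the treewidth.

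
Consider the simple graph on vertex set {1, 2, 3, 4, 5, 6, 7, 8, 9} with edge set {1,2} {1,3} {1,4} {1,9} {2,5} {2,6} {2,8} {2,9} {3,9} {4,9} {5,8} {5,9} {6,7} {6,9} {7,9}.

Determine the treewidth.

A width-2 tree decomposition is:
Bags: B1 = {1, 2, 9}  B2 = {2, 6, 9}  B3 = {1, 4, 9}  B4 = {2, 5, 9}  B5 = {1, 3, 9}  B6 = {2, 5, 8}  B7 = {6, 7, 9}
Tree: B1–B2, B1–B3, B1–B4, B3–B5, B4–B6, B2–B7
Each bag holds 3 vertices, so the decomposition has width 2, which upper-bounds the treewidth. For the lower bound, the 3 vertices {2, 5, 8} are pairwise adjacent, and any tree decomposition puts a clique entirely inside one bag — forcing width ≥ 2. Combining the bounds, tw(G) = 2.

2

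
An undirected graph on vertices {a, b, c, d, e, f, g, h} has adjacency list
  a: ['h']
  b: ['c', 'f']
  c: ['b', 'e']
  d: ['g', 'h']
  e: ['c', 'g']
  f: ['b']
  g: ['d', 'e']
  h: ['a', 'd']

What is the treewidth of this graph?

1

A width-1 tree decomposition is:
Bags: B1 = {b, f}  B2 = {b, c}  B3 = {c, e}  B4 = {e, g}  B5 = {d, g}  B6 = {d, h}  B7 = {a, h}
Tree: B1–B2, B2–B3, B3–B4, B4–B5, B5–B6, B6–B7
The largest bag has 2 vertices, giving width 1; this decomposition certifies tw(G) ≤ 1. Any graph with an edge has treewidth ≥ 1, and G has the edge f–b. Therefore the treewidth is 1.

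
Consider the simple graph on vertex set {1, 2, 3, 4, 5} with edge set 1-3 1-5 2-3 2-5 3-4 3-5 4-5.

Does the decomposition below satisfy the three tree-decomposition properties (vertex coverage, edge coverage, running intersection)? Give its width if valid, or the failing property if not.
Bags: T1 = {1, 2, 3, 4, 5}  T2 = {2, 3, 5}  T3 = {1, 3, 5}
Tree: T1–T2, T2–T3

No — bags containing vertex 1 are not connected in the tree.

A tree decomposition must satisfy three properties: every vertex lies in some bag; for every edge, both endpoints lie together in some bag; and for every vertex, the bags containing it form a connected subtree. Here bags containing vertex 1 are not connected in the tree, so the decomposition is invalid.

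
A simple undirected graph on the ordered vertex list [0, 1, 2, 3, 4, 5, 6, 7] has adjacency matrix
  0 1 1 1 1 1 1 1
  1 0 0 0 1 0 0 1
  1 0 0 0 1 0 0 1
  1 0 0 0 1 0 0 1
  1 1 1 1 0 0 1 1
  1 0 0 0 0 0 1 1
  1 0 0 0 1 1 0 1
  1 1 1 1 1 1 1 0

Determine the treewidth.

A width-3 tree decomposition is:
Bags: B1 = {0, 4, 6, 7}  B2 = {0, 1, 4, 7}  B3 = {0, 3, 4, 7}  B4 = {0, 2, 4, 7}  B5 = {0, 5, 6, 7}
Tree: B1–B2, B1–B3, B3–B4, B1–B5
Each bag holds 4 vertices, so the decomposition has width 3, which upper-bounds the treewidth. Conversely, {0, 1, 4, 7} is a clique of size 4, and the vertices of any clique must share a bag in every tree decomposition; so some bag has ≥ 4 vertices and tw(G) ≥ 3. Combining the bounds, tw(G) = 3.

3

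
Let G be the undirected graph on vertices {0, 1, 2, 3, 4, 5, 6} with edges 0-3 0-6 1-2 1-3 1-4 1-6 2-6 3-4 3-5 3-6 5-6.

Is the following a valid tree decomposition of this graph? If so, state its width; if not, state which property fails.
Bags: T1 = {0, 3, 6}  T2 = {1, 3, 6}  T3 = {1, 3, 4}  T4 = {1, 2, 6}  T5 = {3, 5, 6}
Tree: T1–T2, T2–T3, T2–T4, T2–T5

Yes; width 2.

Checking the three conditions: (i) the bags cover all of {0, 1, 2, 3, 4, 5, 6}; (ii) for each edge, some bag contains both endpoints; (iii) the bags containing any fixed vertex form a subtree. All hold, so the decomposition is valid with width 3 − 1 = 2.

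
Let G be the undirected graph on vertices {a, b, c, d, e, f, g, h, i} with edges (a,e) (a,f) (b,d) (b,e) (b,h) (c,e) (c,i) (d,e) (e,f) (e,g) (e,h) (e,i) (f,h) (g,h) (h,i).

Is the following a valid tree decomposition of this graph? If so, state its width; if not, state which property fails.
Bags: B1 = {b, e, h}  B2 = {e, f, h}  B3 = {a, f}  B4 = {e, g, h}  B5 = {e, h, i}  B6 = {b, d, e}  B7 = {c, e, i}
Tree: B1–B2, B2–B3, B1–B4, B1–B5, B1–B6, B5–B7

No — edge (e,a) lies in no bag.

A tree decomposition must satisfy three properties: every vertex lies in some bag; for every edge, both endpoints lie together in some bag; and for every vertex, the bags containing it form a connected subtree. Here edge (e,a) lies in no bag, so the decomposition is invalid.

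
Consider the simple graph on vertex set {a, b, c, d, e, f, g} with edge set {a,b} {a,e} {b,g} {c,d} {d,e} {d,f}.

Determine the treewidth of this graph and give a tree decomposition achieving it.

Each bag holds 2 vertices, so the decomposition has width 1, which upper-bounds the treewidth. Since G has at least one edge (e.g. a–b), it is not an edgeless graph, so tw(G) ≥ 1. Hence tw(G) = 1 exactly.

Treewidth 1.
One optimal decomposition is:
Bags: B1 = {a, b}  B2 = {a, e}  B3 = {d, e}  B4 = {d, f}  B5 = {c, d}  B6 = {b, g}
Tree: B1–B2, B2–B3, B3–B4, B4–B5, B1–B6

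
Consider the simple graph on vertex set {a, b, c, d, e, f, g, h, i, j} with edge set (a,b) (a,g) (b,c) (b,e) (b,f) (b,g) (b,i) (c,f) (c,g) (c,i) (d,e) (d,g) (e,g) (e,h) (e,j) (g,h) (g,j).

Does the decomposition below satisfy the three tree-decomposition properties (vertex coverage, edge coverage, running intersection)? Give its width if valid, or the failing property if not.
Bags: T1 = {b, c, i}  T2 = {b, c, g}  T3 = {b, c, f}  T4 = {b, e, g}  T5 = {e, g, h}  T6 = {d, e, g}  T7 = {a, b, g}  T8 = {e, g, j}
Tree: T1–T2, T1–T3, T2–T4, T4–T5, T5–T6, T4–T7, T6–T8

Yes; width 2.

Checking the three conditions: (i) the bags cover all of {a, b, c, d, e, f, g, h, i, j}; (ii) for each edge, some bag contains both endpoints; (iii) the bags containing any fixed vertex form a subtree. All hold, so the decomposition is valid with width 3 − 1 = 2.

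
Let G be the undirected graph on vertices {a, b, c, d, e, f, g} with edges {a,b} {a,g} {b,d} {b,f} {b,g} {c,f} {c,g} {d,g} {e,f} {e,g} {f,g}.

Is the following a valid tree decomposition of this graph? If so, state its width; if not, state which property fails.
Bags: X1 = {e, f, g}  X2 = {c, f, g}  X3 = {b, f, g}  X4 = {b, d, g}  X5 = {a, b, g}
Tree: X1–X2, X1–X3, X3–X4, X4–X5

Every vertex of G appears in some bag (union = {a, b, c, d, e, f, g}); every edge is covered by a bag; and for each vertex v the set of bags containing v is connected in the bag tree. The decomposition is therefore valid. The largest bag has 3 vertices, so the width is 2.

Yes; width 2.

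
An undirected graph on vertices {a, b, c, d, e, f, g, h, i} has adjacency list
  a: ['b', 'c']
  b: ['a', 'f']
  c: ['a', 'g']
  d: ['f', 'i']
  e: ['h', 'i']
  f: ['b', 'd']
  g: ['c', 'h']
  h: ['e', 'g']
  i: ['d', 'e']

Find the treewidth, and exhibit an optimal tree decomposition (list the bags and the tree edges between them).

Treewidth 2.
One such decomposition:
Bags: B1 = {e, h, i}  B2 = {d, h, i}  B3 = {d, f, h}  B4 = {b, f, h}  B5 = {a, b, h}  B6 = {a, c, h}  B7 = {c, g, h}
Tree: B1–B2, B2–B3, B3–B4, B4–B5, B5–B6, B6–B7

Each bag holds 3 vertices, so the decomposition has width 2, which upper-bounds the treewidth. Since h–e–i–d–f–b–a–c–g–h is a cycle in G, G is not acyclic. Forests are exactly the graphs of treewidth ≤ 1, so tw(G) ≥ 2. The upper and lower bounds meet at 2, so that is the treewidth.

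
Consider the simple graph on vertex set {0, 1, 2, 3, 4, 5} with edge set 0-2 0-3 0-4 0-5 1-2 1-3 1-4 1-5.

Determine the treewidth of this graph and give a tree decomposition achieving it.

Treewidth 2.
One such decomposition:
Bags: B1 = {0, 1, 2}  B2 = {0, 1, 5}  B3 = {0, 1, 3}  B4 = {0, 1, 4}
Tree: B1–B2, B2–B3, B3–B4

Each bag holds 3 vertices, so the decomposition has width 2, which upper-bounds the treewidth. Since 0–2–1–5–0 is a cycle in G, G is not acyclic. Forests are exactly the graphs of treewidth ≤ 1, so tw(G) ≥ 2. Therefore the treewidth is 2.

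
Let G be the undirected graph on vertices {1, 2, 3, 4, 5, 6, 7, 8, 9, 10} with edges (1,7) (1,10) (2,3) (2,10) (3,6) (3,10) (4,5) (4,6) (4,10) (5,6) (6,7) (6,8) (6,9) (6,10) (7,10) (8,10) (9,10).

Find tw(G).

2

A width-2 tree decomposition is:
Bags: B1 = {6, 9, 10}  B2 = {6, 7, 10}  B3 = {4, 6, 10}  B4 = {4, 5, 6}  B5 = {6, 8, 10}  B6 = {1, 7, 10}  B7 = {3, 6, 10}  B8 = {2, 3, 10}
Tree: B1–B2, B2–B3, B3–B4, B3–B5, B2–B6, B3–B7, B7–B8
Each bag holds 3 vertices, so the decomposition has width 2, which upper-bounds the treewidth. Conversely, {1, 7, 10} is a clique of size 3, and the vertices of any clique must share a bag in every tree decomposition; so some bag has ≥ 3 vertices and tw(G) ≥ 2. Therefore the treewidth is 2.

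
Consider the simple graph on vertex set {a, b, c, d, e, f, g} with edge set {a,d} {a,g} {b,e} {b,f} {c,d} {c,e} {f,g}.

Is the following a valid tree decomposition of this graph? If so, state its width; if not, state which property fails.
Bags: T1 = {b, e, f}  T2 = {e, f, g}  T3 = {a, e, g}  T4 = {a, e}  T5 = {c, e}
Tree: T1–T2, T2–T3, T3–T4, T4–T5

No — vertex d appears in no bag.

A tree decomposition must satisfy three properties: every vertex lies in some bag; for every edge, both endpoints lie together in some bag; and for every vertex, the bags containing it form a connected subtree. Here vertex d appears in no bag, so the decomposition is invalid.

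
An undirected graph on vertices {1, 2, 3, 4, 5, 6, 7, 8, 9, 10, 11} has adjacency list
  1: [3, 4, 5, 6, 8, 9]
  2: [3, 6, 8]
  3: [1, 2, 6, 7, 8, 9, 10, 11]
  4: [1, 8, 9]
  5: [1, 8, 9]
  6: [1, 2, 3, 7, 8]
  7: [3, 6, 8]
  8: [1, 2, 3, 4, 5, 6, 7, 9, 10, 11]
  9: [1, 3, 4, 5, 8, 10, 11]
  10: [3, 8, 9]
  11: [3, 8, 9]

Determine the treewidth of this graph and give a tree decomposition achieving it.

Treewidth 3.
Bags: B1 = {3, 8, 9, 10}  B2 = {3, 8, 9, 11}  B3 = {1, 3, 8, 9}  B4 = {1, 5, 8, 9}  B5 = {1, 4, 8, 9}  B6 = {1, 3, 6, 8}  B7 = {2, 3, 6, 8}  B8 = {3, 6, 7, 8}
Tree: B1–B2, B2–B3, B3–B4, B3–B5, B3–B6, B6–B7, B6–B8

Every bag has size at most 4, so the width is 4 − 1 = 3 and tw(G) ≤ 3. For the lower bound, the 4 vertices {1, 3, 8, 9} are pairwise adjacent, and any tree decomposition puts a clique entirely inside one bag — forcing width ≥ 3. The upper and lower bounds meet at 3, so that is the treewidth.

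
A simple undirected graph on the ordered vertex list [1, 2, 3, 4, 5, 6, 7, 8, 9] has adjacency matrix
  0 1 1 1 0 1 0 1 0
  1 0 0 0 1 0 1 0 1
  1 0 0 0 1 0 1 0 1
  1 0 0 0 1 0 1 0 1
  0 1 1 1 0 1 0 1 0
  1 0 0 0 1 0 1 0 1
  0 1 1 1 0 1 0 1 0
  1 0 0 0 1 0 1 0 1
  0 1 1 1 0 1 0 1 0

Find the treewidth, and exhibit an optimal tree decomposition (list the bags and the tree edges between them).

Treewidth 4.
One such decomposition:
Bags: B1 = {1, 5, 6, 7, 9}  B2 = {1, 5, 7, 8, 9}  B3 = {1, 3, 5, 7, 9}  B4 = {1, 2, 5, 7, 9}  B5 = {1, 4, 5, 7, 9}
Tree: B1–B2, B2–B3, B3–B4, B4–B5

Each bag holds 5 vertices, so the decomposition has width 4, which upper-bounds the treewidth. For the lower bound: the 5 vertex sets {6,7}, {1,8}, {3,9}, {5}, {2} are disjoint, each induces a connected subgraph, and every pair is joined by at least one edge of G. Contracting each set to a single vertex therefore yields K_{5} as a minor, and since treewidth is minor-monotone, tw(G) ≥ tw(K_{5}) = 4. Therefore the treewidth is 4.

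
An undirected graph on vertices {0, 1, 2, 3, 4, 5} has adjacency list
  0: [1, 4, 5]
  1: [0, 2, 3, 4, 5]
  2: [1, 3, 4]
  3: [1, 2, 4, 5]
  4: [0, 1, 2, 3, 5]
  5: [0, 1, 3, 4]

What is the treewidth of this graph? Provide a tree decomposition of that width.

The largest bag has 4 vertices, giving width 3; this decomposition certifies tw(G) ≤ 3. For the lower bound, the 4 vertices {0, 1, 4, 5} are pairwise adjacent, and any tree decomposition puts a clique entirely inside one bag — forcing width ≥ 3. The upper and lower bounds meet at 3, so that is the treewidth.

Treewidth 3.
Bags: B1 = {1, 2, 3, 4}  B2 = {1, 3, 4, 5}  B3 = {0, 1, 4, 5}
Tree: B1–B2, B2–B3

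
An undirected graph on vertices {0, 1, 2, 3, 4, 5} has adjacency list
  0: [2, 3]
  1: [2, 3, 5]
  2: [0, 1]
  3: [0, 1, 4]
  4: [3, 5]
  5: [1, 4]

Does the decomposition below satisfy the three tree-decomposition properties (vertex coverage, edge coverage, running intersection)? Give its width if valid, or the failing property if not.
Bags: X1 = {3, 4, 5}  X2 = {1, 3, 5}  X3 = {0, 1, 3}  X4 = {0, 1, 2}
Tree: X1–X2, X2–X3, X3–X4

Checking the three conditions: (i) the bags cover all of {0, 1, 2, 3, 4, 5}; (ii) for each edge, some bag contains both endpoints; (iii) the bags containing any fixed vertex form a subtree. All hold, so the decomposition is valid with width 3 − 1 = 2.

Yes; width 2.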